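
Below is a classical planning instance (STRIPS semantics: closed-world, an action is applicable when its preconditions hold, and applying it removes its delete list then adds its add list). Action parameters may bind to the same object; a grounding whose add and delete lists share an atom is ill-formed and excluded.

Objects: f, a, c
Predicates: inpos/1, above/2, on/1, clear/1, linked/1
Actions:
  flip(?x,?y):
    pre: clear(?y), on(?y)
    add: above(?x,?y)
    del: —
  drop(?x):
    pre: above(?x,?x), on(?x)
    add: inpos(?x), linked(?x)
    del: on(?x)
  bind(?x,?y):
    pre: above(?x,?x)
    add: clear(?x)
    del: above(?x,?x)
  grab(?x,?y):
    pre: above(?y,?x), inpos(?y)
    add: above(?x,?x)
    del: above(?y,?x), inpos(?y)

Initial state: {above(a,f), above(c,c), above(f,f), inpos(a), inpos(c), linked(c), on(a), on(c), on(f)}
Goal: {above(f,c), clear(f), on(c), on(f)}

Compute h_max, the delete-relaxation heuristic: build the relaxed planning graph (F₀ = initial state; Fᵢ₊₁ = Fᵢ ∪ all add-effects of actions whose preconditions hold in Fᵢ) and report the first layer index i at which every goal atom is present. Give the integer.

2

F0 = init (9 atoms)
F1 = F0 ∪ {clear(c), clear(f), inpos(f), linked(f)}  (13 atoms)
F2 = F1 ∪ {above(a,c), above(c,f), above(f,c)}  (16 atoms)
goal ⊆ F2  ⇒  h_max = 2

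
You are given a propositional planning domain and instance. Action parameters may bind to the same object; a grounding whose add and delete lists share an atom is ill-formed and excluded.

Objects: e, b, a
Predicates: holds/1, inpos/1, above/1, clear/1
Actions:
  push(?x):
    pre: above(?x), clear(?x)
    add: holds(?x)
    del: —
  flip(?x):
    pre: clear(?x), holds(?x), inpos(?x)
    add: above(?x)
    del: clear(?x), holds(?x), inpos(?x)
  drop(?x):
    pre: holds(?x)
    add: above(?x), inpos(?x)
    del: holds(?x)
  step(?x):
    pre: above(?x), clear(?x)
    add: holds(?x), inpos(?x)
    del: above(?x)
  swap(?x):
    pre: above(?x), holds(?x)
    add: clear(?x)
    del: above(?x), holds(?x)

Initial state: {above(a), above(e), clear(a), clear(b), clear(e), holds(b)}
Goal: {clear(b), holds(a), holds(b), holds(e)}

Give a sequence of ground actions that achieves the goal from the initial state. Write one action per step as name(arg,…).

1. push(e)  →  {above(a), above(e), clear(a), clear(b), clear(e), holds(b), holds(e)}
2. push(a)  →  {above(a), above(e), clear(a), clear(b), clear(e), holds(a), holds(b), holds(e)}

push(e); push(a)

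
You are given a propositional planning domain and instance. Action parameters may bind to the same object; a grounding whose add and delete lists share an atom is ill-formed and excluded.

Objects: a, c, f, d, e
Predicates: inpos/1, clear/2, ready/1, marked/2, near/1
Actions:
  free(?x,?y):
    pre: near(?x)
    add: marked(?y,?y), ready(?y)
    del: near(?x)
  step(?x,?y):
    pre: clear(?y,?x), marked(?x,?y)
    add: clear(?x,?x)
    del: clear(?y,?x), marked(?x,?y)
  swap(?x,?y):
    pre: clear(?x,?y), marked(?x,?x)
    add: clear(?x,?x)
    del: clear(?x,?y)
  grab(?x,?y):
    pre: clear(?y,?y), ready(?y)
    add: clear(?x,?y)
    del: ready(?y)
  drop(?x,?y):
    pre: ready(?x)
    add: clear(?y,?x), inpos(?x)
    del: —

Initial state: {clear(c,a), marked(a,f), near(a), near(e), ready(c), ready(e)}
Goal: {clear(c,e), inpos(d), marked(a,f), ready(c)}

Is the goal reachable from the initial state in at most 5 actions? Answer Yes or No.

1. free(a,d)  →  {clear(c,a), marked(a,f), marked(d,d), near(e), ready(c), ready(d), ready(e)}
2. drop(d,a)  →  {clear(a,d), clear(c,a), inpos(d), marked(a,f), marked(d,d), near(e), ready(c), ready(d), ready(e)}
3. drop(e,c)  →  {clear(a,d), clear(c,a), clear(c,e), inpos(d), inpos(e), marked(a,f), marked(d,d), near(e), ready(c), ready(d), ready(e)}
optimal plan length = 3; 3 ≤ 5

Yes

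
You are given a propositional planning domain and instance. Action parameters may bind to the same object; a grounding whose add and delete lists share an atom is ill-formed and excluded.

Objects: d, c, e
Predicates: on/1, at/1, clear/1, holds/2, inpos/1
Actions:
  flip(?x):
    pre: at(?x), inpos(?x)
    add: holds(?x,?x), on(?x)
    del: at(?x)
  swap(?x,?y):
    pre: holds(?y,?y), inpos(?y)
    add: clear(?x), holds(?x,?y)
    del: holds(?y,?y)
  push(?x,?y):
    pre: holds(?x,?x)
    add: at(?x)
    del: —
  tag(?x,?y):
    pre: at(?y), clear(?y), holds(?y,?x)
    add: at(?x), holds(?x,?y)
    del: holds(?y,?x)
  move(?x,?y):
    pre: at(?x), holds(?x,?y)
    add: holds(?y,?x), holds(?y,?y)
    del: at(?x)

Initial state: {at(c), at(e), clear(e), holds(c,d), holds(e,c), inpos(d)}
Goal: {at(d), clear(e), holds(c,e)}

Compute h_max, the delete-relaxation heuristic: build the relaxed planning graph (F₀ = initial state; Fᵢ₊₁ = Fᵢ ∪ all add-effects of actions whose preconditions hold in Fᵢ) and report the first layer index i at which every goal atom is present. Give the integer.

2

F0 = init (6 atoms)
F1 = F0 ∪ {holds(c,c), holds(c,e), holds(d,c), holds(d,d)}  (10 atoms)
F2 = F1 ∪ {at(d), clear(c), holds(e,d), holds(e,e)}  (14 atoms)
goal ⊆ F2  ⇒  h_max = 2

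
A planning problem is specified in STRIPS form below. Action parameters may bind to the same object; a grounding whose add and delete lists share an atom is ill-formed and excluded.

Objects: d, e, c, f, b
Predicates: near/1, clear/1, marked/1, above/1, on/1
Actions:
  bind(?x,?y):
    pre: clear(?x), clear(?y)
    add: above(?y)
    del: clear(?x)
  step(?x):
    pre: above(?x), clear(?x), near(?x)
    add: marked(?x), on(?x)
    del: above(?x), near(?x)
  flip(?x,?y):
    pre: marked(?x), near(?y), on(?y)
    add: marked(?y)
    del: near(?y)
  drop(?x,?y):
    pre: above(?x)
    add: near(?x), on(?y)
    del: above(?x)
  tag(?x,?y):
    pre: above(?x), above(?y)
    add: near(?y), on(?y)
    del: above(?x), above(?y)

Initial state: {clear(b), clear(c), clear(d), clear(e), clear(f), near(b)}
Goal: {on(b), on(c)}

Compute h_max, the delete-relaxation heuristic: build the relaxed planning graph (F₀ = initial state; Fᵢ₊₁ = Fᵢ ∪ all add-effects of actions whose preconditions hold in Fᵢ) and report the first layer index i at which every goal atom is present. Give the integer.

F0 = init (6 atoms)
F1 = F0 ∪ {above(b), above(c), above(d), above(e), above(f)}  (11 atoms)
F2 = F1 ∪ {marked(b), near(c), near(d), near(e), near(f), on(b), on(c), on(d), on(e), on(f)}  (21 atoms)
goal ⊆ F2  ⇒  h_max = 2

2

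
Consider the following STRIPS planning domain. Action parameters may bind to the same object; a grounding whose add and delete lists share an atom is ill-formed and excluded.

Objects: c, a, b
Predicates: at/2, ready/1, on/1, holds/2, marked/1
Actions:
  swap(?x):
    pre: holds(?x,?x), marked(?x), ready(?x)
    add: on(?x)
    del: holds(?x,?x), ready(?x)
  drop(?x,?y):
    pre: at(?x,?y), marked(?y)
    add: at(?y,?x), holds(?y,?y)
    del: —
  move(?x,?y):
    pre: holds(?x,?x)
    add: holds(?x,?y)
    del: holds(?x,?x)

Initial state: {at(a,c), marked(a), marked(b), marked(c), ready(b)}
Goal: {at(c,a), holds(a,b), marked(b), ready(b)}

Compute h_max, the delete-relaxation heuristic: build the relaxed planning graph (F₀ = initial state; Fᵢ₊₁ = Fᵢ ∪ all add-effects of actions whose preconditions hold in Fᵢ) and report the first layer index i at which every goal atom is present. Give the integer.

3

F0 = init (5 atoms)
F1 = F0 ∪ {at(c,a), holds(c,c)}  (7 atoms)
F2 = F1 ∪ {holds(a,a), holds(c,a), holds(c,b)}  (10 atoms)
F3 = F2 ∪ {holds(a,b), holds(a,c)}  (12 atoms)
goal ⊆ F3  ⇒  h_max = 3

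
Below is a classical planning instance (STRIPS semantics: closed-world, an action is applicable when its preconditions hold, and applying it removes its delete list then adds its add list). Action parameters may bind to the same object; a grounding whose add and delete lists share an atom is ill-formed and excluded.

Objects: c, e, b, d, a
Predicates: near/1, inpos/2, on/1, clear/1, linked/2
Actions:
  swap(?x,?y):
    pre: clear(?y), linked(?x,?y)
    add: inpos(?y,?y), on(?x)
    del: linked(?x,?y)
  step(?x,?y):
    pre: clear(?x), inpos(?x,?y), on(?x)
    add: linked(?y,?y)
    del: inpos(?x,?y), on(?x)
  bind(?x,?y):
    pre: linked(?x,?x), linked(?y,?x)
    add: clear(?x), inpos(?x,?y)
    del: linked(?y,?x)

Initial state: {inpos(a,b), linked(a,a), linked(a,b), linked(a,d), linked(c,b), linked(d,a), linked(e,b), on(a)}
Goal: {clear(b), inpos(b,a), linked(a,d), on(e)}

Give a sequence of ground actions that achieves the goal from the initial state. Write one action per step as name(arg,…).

bind(a,d); step(a,b); bind(b,a); swap(e,b)

1. bind(a,d)  →  {clear(a), inpos(a,b), inpos(a,d), linked(a,a), linked(a,b), linked(a,d), linked(c,b), linked(e,b), on(a)}
2. step(a,b)  →  {clear(a), inpos(a,d), linked(a,a), linked(a,b), linked(a,d), linked(b,b), linked(c,b), linked(e,b)}
3. bind(b,a)  →  {clear(a), clear(b), inpos(a,d), inpos(b,a), linked(a,a), linked(a,d), linked(b,b), linked(c,b), linked(e,b)}
4. swap(e,b)  →  {clear(a), clear(b), inpos(a,d), inpos(b,a), inpos(b,b), linked(a,a), linked(a,d), linked(b,b), linked(c,b), on(e)}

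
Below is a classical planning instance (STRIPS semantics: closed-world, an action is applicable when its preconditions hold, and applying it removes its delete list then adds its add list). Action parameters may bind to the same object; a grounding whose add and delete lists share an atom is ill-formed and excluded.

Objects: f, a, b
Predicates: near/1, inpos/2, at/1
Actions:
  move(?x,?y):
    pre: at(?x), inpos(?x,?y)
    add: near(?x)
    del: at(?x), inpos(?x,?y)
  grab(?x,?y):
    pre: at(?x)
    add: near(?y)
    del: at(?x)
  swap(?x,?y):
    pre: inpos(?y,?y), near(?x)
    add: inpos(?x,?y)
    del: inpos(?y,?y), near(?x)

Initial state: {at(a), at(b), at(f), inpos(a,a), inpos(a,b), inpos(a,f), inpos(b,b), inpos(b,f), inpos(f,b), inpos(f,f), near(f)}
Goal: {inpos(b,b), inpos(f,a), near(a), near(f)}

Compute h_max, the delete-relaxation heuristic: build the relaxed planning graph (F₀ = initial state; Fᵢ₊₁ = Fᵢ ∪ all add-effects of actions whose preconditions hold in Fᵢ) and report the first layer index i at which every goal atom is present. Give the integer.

1

F0 = init (11 atoms)
F1 = F0 ∪ {inpos(f,a), near(a), near(b)}  (14 atoms)
goal ⊆ F1  ⇒  h_max = 1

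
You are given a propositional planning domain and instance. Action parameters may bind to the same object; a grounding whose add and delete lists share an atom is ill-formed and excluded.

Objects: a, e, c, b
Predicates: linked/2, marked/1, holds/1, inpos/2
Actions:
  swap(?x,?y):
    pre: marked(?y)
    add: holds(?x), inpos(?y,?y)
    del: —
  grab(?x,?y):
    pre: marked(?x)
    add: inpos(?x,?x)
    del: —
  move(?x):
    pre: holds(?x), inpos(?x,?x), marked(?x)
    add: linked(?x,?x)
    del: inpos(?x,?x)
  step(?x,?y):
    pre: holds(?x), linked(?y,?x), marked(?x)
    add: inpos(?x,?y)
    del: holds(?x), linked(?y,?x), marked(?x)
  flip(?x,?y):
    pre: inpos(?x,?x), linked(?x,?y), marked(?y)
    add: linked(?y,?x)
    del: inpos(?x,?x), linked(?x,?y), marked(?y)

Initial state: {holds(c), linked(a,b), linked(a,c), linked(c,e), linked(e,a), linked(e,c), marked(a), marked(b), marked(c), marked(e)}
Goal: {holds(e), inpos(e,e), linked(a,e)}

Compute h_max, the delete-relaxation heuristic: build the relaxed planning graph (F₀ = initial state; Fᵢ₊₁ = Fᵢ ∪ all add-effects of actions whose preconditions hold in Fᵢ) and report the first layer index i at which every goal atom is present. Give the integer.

F0 = init (10 atoms)
F1 = F0 ∪ {holds(a), holds(b), holds(e), inpos(a,a), inpos(b,b), inpos(c,a), inpos(c,c), inpos(c,e), inpos(e,e)}  (19 atoms)
F2 = F1 ∪ {inpos(a,e), inpos(b,a), inpos(e,c), linked(a,a), linked(a,e), linked(b,a), linked(b,b), linked(c,a), linked(c,c), linked(e,e)}  (29 atoms)
goal ⊆ F2  ⇒  h_max = 2

2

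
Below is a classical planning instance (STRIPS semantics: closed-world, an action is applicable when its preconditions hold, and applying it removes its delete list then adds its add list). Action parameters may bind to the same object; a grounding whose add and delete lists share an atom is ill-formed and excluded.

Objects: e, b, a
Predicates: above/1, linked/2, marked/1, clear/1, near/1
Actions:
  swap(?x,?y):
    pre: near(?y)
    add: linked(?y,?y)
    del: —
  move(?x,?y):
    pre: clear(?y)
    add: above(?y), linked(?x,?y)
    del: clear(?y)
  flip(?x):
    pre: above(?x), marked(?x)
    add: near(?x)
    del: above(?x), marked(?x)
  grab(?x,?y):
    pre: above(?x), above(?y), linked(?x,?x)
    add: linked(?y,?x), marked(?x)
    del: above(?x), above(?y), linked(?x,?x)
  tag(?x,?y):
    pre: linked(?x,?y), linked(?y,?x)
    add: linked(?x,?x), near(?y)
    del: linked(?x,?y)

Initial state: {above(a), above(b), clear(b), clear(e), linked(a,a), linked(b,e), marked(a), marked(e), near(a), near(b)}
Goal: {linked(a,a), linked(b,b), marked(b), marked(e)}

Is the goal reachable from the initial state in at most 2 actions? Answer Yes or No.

No

1. swap(e,b)  →  {above(a), above(b), clear(b), clear(e), linked(a,a), linked(b,b), linked(b,e), marked(a), marked(e), near(a), near(b)}
2. grab(b,a)  →  {clear(b), clear(e), linked(a,a), linked(a,b), linked(b,e), marked(a), marked(b), marked(e), near(a), near(b)}
3. swap(e,b)  →  {clear(b), clear(e), linked(a,a), linked(a,b), linked(b,b), linked(b,e), marked(a), marked(b), marked(e), near(a), near(b)}
optimal plan length = 3; 3 > 2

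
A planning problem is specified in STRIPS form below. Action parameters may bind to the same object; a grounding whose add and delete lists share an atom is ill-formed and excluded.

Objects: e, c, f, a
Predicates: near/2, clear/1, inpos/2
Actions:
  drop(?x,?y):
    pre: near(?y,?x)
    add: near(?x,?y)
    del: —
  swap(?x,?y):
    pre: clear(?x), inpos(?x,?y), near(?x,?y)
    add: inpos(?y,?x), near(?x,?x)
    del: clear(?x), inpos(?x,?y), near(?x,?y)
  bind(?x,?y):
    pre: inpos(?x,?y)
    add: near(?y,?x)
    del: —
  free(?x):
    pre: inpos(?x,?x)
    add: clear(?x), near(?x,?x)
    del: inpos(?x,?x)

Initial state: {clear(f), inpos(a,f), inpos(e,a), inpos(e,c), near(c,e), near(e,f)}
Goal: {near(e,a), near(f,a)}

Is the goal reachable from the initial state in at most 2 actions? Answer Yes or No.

No

1. bind(e,a)  →  {clear(f), inpos(a,f), inpos(e,a), inpos(e,c), near(a,e), near(c,e), near(e,f)}
2. drop(e,a)  →  {clear(f), inpos(a,f), inpos(e,a), inpos(e,c), near(a,e), near(c,e), near(e,a), near(e,f)}
3. bind(a,f)  →  {clear(f), inpos(a,f), inpos(e,a), inpos(e,c), near(a,e), near(c,e), near(e,a), near(e,f), near(f,a)}
optimal plan length = 3; 3 > 2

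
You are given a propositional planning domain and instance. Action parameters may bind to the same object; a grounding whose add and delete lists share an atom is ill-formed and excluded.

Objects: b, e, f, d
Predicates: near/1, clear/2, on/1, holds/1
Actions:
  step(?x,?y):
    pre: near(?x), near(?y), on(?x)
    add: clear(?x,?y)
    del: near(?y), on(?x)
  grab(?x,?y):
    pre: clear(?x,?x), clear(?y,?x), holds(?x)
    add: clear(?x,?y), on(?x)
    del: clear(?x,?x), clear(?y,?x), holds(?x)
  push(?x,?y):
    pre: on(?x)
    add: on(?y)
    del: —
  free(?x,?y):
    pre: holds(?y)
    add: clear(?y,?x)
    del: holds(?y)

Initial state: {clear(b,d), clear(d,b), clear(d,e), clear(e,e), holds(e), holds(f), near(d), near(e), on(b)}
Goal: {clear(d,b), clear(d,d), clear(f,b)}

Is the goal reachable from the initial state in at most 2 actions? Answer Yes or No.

1. push(b,d)  →  {clear(b,d), clear(d,b), clear(d,e), clear(e,e), holds(e), holds(f), near(d), near(e), on(b), on(d)}
2. step(d,d)  →  {clear(b,d), clear(d,b), clear(d,d), clear(d,e), clear(e,e), holds(e), holds(f), near(e), on(b)}
3. free(b,f)  →  {clear(b,d), clear(d,b), clear(d,d), clear(d,e), clear(e,e), clear(f,b), holds(e), near(e), on(b)}
optimal plan length = 3; 3 > 2

No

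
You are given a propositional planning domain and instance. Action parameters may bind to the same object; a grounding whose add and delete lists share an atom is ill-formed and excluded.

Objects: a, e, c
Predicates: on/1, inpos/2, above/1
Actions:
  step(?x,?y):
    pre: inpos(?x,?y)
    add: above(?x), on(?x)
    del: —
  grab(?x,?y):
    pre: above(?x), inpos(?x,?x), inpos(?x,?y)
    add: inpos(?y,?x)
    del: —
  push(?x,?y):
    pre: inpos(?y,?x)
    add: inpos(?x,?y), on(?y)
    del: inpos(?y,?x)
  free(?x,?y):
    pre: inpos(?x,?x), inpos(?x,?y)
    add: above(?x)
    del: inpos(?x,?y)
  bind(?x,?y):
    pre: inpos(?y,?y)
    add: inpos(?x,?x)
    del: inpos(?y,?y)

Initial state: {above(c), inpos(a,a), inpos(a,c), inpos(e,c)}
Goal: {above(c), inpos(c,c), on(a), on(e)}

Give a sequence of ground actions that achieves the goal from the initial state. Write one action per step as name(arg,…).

1. step(a,a)  →  {above(a), above(c), inpos(a,a), inpos(a,c), inpos(e,c), on(a)}
2. step(e,c)  →  {above(a), above(c), above(e), inpos(a,a), inpos(a,c), inpos(e,c), on(a), on(e)}
3. bind(c,a)  →  {above(a), above(c), above(e), inpos(a,c), inpos(c,c), inpos(e,c), on(a), on(e)}

step(a,a); step(e,c); bind(c,a)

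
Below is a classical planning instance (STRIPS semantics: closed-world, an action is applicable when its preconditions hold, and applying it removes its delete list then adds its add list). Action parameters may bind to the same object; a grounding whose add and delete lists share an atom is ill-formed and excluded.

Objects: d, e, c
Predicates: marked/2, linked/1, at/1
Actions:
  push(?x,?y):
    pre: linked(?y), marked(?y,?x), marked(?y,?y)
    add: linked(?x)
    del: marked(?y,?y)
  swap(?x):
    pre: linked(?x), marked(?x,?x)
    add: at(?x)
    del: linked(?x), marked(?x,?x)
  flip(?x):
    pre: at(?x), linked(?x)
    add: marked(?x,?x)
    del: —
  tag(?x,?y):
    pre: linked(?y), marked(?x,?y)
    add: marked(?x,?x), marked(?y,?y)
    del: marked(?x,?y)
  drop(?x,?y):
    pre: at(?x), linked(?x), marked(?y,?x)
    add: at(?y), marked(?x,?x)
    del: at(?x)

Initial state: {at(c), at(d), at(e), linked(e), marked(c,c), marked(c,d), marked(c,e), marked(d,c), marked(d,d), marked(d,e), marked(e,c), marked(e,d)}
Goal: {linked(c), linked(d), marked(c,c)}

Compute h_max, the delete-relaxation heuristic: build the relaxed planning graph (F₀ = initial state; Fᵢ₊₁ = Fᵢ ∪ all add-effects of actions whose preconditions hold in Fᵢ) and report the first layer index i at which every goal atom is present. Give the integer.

F0 = init (12 atoms)
F1 = F0 ∪ {marked(e,e)}  (13 atoms)
F2 = F1 ∪ {linked(c), linked(d)}  (15 atoms)
goal ⊆ F2  ⇒  h_max = 2

2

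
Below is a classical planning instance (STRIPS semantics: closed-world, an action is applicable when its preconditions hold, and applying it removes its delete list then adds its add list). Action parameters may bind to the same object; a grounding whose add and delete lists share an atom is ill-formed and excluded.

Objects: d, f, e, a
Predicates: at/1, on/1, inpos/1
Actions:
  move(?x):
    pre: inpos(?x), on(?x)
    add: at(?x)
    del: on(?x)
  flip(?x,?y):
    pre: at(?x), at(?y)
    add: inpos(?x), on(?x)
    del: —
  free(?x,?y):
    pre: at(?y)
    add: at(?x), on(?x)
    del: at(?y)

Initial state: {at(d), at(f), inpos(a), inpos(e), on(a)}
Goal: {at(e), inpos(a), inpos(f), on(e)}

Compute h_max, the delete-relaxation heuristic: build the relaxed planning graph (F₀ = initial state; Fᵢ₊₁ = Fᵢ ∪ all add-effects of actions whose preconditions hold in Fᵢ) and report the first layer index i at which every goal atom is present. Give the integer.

F0 = init (5 atoms)
F1 = F0 ∪ {at(a), at(e), inpos(d), inpos(f), on(d), on(e), on(f)}  (12 atoms)
goal ⊆ F1  ⇒  h_max = 1

1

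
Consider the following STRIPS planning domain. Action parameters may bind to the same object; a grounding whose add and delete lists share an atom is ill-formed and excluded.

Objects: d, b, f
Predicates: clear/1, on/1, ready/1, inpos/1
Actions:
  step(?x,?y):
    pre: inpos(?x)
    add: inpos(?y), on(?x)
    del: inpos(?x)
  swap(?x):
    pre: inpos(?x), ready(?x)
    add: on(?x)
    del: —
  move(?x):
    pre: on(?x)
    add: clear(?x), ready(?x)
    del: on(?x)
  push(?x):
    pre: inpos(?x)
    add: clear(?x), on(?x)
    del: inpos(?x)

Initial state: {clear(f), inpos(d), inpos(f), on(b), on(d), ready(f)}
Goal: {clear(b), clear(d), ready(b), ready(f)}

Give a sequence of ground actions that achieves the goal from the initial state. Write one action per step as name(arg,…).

move(d); move(b)

1. move(d)  →  {clear(d), clear(f), inpos(d), inpos(f), on(b), ready(d), ready(f)}
2. move(b)  →  {clear(b), clear(d), clear(f), inpos(d), inpos(f), ready(b), ready(d), ready(f)}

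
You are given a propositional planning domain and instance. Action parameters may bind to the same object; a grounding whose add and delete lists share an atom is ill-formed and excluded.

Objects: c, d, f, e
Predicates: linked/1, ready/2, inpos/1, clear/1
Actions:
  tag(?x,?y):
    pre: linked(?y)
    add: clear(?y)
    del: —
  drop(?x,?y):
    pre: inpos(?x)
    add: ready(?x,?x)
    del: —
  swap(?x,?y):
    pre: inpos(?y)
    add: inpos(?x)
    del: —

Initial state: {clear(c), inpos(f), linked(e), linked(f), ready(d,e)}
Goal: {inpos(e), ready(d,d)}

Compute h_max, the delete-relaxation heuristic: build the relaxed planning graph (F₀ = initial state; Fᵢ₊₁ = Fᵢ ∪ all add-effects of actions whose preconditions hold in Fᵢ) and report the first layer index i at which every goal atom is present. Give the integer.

2

F0 = init (5 atoms)
F1 = F0 ∪ {clear(e), clear(f), inpos(c), inpos(d), inpos(e), ready(f,f)}  (11 atoms)
F2 = F1 ∪ {ready(c,c), ready(d,d), ready(e,e)}  (14 atoms)
goal ⊆ F2  ⇒  h_max = 2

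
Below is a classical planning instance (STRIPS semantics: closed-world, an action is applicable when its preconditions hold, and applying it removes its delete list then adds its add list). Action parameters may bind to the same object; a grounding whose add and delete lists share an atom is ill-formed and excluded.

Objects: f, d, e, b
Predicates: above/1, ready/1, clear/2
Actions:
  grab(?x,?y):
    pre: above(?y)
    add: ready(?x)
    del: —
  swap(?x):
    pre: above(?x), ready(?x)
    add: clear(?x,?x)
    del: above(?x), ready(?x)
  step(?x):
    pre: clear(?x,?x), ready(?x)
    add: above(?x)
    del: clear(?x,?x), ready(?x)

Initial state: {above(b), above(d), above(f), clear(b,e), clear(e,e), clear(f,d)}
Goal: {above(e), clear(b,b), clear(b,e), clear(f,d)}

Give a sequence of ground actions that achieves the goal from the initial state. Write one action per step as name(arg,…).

grab(e,f); grab(b,f); swap(b); step(e)

1. grab(e,f)  →  {above(b), above(d), above(f), clear(b,e), clear(e,e), clear(f,d), ready(e)}
2. grab(b,f)  →  {above(b), above(d), above(f), clear(b,e), clear(e,e), clear(f,d), ready(b), ready(e)}
3. swap(b)  →  {above(d), above(f), clear(b,b), clear(b,e), clear(e,e), clear(f,d), ready(e)}
4. step(e)  →  {above(d), above(e), above(f), clear(b,b), clear(b,e), clear(f,d)}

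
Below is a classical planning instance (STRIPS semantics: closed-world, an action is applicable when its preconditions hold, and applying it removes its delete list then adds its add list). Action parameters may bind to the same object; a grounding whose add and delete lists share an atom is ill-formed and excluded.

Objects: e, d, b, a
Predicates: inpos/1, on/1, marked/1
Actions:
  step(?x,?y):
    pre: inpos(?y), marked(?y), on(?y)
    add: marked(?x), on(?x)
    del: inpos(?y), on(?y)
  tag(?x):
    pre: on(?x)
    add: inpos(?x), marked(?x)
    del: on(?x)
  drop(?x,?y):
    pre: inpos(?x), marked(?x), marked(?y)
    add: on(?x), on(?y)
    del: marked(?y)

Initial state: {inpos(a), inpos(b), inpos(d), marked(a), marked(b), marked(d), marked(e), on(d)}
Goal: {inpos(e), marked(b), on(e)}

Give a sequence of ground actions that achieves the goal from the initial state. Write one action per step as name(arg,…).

1. step(e,d)  →  {inpos(a), inpos(b), marked(a), marked(b), marked(d), marked(e), on(e)}
2. tag(e)  →  {inpos(a), inpos(b), inpos(e), marked(a), marked(b), marked(d), marked(e)}
3. drop(e,e)  →  {inpos(a), inpos(b), inpos(e), marked(a), marked(b), marked(d), on(e)}

step(e,d); tag(e); drop(e,e)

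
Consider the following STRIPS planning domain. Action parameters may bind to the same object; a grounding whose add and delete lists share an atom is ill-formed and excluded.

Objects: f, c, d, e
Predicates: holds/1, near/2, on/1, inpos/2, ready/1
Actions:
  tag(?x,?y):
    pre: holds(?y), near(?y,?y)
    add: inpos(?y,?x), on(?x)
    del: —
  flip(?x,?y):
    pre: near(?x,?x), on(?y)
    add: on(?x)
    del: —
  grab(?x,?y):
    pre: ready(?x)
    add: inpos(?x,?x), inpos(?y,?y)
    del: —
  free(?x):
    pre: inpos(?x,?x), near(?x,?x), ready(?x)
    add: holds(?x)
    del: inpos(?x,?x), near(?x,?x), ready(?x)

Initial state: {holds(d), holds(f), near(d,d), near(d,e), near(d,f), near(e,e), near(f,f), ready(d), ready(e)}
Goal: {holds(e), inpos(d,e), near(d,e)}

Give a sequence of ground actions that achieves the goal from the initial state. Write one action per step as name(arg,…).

tag(e,d); grab(d,e); free(e)

1. tag(e,d)  →  {holds(d), holds(f), inpos(d,e), near(d,d), near(d,e), near(d,f), near(e,e), near(f,f), on(e), ready(d), ready(e)}
2. grab(d,e)  →  {holds(d), holds(f), inpos(d,d), inpos(d,e), inpos(e,e), near(d,d), near(d,e), near(d,f), near(e,e), near(f,f), on(e), ready(d), ready(e)}
3. free(e)  →  {holds(d), holds(e), holds(f), inpos(d,d), inpos(d,e), near(d,d), near(d,e), near(d,f), near(f,f), on(e), ready(d)}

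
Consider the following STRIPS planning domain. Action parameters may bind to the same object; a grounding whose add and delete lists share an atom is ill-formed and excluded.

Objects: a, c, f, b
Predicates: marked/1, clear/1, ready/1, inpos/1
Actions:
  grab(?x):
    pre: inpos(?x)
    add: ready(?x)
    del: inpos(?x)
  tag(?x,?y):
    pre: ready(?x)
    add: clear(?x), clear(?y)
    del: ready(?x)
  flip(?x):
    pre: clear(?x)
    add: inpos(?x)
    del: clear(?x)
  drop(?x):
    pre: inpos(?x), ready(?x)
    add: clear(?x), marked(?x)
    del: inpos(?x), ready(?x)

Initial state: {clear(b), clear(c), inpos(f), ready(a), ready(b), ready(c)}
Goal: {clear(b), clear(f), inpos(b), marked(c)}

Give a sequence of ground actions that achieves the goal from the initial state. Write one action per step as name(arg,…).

flip(c); flip(b); tag(b,f); drop(c)

1. flip(c)  →  {clear(b), inpos(c), inpos(f), ready(a), ready(b), ready(c)}
2. flip(b)  →  {inpos(b), inpos(c), inpos(f), ready(a), ready(b), ready(c)}
3. tag(b,f)  →  {clear(b), clear(f), inpos(b), inpos(c), inpos(f), ready(a), ready(c)}
4. drop(c)  →  {clear(b), clear(c), clear(f), inpos(b), inpos(f), marked(c), ready(a)}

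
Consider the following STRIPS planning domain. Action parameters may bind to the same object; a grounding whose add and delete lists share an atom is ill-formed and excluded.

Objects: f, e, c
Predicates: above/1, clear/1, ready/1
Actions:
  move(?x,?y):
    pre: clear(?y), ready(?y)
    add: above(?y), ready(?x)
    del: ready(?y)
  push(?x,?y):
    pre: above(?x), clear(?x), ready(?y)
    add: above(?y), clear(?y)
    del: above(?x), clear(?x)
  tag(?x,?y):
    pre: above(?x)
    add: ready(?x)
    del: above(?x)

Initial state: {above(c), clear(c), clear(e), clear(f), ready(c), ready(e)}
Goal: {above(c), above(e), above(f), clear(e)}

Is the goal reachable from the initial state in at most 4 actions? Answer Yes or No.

1. move(f,e)  →  {above(c), above(e), clear(c), clear(e), clear(f), ready(c), ready(f)}
2. move(e,f)  →  {above(c), above(e), above(f), clear(c), clear(e), clear(f), ready(c), ready(e)}
optimal plan length = 2; 2 ≤ 4

Yes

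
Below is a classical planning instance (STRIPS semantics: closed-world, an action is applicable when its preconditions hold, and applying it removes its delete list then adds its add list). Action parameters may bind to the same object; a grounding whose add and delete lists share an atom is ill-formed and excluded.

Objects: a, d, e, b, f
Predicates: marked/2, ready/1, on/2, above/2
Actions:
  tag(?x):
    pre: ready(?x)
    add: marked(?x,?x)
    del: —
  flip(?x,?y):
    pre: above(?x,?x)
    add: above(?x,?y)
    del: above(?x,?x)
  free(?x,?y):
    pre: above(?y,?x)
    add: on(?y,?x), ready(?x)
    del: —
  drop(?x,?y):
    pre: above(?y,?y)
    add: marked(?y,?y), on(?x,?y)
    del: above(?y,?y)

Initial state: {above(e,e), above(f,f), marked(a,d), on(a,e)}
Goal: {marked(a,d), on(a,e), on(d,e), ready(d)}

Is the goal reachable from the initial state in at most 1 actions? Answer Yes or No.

1. flip(f,d)  →  {above(e,e), above(f,d), marked(a,d), on(a,e)}
2. free(d,f)  →  {above(e,e), above(f,d), marked(a,d), on(a,e), on(f,d), ready(d)}
3. drop(d,e)  →  {above(f,d), marked(a,d), marked(e,e), on(a,e), on(d,e), on(f,d), ready(d)}
optimal plan length = 3; 3 > 1

No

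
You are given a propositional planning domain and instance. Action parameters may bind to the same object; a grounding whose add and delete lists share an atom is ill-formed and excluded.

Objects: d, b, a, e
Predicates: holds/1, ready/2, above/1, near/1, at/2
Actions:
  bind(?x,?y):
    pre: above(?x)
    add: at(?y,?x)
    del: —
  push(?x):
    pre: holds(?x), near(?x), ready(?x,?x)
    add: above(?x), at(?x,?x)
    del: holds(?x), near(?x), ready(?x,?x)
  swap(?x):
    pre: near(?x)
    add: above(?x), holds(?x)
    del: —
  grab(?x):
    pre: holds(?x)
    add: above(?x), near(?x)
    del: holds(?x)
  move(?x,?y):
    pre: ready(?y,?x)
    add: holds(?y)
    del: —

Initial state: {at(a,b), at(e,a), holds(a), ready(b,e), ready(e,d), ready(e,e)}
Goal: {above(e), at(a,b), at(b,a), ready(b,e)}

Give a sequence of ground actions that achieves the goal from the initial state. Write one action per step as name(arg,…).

1. grab(a)  →  {above(a), at(a,b), at(e,a), near(a), ready(b,e), ready(e,d), ready(e,e)}
2. bind(a,b)  →  {above(a), at(a,b), at(b,a), at(e,a), near(a), ready(b,e), ready(e,d), ready(e,e)}
3. move(d,e)  →  {above(a), at(a,b), at(b,a), at(e,a), holds(e), near(a), ready(b,e), ready(e,d), ready(e,e)}
4. grab(e)  →  {above(a), above(e), at(a,b), at(b,a), at(e,a), near(a), near(e), ready(b,e), ready(e,d), ready(e,e)}

grab(a); bind(a,b); move(d,e); grab(e)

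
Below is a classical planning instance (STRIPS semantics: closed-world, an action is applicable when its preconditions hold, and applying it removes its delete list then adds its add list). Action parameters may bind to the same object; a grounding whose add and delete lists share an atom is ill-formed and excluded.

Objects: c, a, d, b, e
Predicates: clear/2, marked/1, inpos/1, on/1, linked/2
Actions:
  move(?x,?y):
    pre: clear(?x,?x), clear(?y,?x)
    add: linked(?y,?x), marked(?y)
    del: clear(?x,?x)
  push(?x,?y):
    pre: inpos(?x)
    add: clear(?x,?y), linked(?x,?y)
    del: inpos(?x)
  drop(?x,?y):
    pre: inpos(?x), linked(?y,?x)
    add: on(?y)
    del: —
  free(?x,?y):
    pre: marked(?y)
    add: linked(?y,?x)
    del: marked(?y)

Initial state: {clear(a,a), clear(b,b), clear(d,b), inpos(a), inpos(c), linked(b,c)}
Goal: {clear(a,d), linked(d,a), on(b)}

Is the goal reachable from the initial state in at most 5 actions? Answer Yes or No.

1. move(b,d)  →  {clear(a,a), clear(d,b), inpos(a), inpos(c), linked(b,c), linked(d,b), marked(d)}
2. push(a,d)  →  {clear(a,a), clear(a,d), clear(d,b), inpos(c), linked(a,d), linked(b,c), linked(d,b), marked(d)}
3. drop(c,b)  →  {clear(a,a), clear(a,d), clear(d,b), inpos(c), linked(a,d), linked(b,c), linked(d,b), marked(d), on(b)}
4. free(a,d)  →  {clear(a,a), clear(a,d), clear(d,b), inpos(c), linked(a,d), linked(b,c), linked(d,a), linked(d,b), on(b)}
optimal plan length = 4; 4 ≤ 5

Yes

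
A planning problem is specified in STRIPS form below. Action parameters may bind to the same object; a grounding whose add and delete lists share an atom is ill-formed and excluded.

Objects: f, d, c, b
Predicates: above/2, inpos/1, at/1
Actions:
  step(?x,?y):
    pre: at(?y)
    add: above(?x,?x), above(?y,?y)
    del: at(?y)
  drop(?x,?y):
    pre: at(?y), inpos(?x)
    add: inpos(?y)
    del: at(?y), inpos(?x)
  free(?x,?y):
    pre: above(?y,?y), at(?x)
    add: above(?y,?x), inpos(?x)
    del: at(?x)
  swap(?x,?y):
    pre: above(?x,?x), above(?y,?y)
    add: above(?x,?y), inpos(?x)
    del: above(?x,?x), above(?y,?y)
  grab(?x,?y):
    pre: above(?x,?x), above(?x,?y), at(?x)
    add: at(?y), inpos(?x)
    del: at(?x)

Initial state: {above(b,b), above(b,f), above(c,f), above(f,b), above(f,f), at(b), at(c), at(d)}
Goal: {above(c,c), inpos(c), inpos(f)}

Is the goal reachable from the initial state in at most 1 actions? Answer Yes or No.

No

1. step(c,d)  →  {above(b,b), above(b,f), above(c,c), above(c,f), above(d,d), above(f,b), above(f,f), at(b), at(c)}
2. free(c,f)  →  {above(b,b), above(b,f), above(c,c), above(c,f), above(d,d), above(f,b), above(f,c), above(f,f), at(b), inpos(c)}
3. swap(f,d)  →  {above(b,b), above(b,f), above(c,c), above(c,f), above(f,b), above(f,c), above(f,d), at(b), inpos(c), inpos(f)}
optimal plan length = 3; 3 > 1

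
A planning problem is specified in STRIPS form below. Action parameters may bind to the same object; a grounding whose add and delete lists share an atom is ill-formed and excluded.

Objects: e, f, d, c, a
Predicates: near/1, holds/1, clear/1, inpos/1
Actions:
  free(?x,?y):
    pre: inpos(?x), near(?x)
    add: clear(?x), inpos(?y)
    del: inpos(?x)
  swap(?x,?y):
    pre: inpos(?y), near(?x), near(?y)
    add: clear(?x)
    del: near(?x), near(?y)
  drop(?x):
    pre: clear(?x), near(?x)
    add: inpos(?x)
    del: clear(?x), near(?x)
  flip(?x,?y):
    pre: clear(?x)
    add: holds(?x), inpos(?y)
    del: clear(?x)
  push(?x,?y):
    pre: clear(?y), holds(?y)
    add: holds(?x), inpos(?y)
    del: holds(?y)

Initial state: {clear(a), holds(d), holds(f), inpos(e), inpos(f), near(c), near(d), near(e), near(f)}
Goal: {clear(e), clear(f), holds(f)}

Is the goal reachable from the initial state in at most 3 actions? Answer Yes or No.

1. free(e,f)  →  {clear(a), clear(e), holds(d), holds(f), inpos(f), near(c), near(d), near(e), near(f)}
2. free(f,e)  →  {clear(a), clear(e), clear(f), holds(d), holds(f), inpos(e), near(c), near(d), near(e), near(f)}
optimal plan length = 2; 2 ≤ 3

Yes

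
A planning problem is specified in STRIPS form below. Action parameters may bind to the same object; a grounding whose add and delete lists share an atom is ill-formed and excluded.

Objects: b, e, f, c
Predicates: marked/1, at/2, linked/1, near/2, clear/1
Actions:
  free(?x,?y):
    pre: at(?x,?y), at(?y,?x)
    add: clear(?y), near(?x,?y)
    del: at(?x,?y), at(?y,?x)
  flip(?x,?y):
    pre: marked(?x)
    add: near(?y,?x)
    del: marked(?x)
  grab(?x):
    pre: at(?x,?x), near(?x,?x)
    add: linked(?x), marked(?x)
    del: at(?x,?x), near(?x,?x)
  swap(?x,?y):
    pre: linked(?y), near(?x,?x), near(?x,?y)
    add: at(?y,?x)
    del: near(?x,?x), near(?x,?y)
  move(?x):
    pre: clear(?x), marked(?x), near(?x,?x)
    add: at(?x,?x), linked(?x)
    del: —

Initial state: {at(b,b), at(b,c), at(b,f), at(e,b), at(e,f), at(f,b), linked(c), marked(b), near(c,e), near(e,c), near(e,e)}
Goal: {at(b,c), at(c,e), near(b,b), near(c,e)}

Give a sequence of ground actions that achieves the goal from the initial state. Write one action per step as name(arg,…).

free(b,b); swap(e,c)

1. free(b,b)  →  {at(b,c), at(b,f), at(e,b), at(e,f), at(f,b), clear(b), linked(c), marked(b), near(b,b), near(c,e), near(e,c), near(e,e)}
2. swap(e,c)  →  {at(b,c), at(b,f), at(c,e), at(e,b), at(e,f), at(f,b), clear(b), linked(c), marked(b), near(b,b), near(c,e)}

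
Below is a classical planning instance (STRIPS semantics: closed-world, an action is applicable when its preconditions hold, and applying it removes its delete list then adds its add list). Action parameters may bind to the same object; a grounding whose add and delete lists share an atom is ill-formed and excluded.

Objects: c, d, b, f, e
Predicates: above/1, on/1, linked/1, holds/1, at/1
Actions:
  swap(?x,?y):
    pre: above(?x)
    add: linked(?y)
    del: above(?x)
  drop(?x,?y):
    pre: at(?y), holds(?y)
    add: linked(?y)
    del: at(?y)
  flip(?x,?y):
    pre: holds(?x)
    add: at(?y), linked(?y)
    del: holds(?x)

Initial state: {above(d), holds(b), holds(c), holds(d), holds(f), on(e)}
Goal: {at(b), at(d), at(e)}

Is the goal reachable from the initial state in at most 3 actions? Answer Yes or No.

Yes

1. flip(c,d)  →  {above(d), at(d), holds(b), holds(d), holds(f), linked(d), on(e)}
2. flip(d,b)  →  {above(d), at(b), at(d), holds(b), holds(f), linked(b), linked(d), on(e)}
3. flip(b,e)  →  {above(d), at(b), at(d), at(e), holds(f), linked(b), linked(d), linked(e), on(e)}
optimal plan length = 3; 3 ≤ 3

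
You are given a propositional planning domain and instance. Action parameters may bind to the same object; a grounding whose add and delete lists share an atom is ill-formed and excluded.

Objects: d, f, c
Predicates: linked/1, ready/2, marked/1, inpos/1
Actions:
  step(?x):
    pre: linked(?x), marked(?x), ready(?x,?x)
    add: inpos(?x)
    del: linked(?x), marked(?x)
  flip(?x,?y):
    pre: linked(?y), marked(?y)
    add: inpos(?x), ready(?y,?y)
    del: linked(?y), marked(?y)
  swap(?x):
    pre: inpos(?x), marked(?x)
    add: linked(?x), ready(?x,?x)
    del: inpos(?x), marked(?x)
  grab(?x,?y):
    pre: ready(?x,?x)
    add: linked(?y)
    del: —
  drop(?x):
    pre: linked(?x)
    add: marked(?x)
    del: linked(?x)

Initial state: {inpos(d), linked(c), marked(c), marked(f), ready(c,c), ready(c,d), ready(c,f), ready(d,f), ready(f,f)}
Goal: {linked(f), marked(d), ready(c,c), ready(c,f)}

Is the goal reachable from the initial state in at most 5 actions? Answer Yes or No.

1. grab(f,d)  →  {inpos(d), linked(c), linked(d), marked(c), marked(f), ready(c,c), ready(c,d), ready(c,f), ready(d,f), ready(f,f)}
2. grab(f,f)  →  {inpos(d), linked(c), linked(d), linked(f), marked(c), marked(f), ready(c,c), ready(c,d), ready(c,f), ready(d,f), ready(f,f)}
3. drop(d)  →  {inpos(d), linked(c), linked(f), marked(c), marked(d), marked(f), ready(c,c), ready(c,d), ready(c,f), ready(d,f), ready(f,f)}
optimal plan length = 3; 3 ≤ 5

Yes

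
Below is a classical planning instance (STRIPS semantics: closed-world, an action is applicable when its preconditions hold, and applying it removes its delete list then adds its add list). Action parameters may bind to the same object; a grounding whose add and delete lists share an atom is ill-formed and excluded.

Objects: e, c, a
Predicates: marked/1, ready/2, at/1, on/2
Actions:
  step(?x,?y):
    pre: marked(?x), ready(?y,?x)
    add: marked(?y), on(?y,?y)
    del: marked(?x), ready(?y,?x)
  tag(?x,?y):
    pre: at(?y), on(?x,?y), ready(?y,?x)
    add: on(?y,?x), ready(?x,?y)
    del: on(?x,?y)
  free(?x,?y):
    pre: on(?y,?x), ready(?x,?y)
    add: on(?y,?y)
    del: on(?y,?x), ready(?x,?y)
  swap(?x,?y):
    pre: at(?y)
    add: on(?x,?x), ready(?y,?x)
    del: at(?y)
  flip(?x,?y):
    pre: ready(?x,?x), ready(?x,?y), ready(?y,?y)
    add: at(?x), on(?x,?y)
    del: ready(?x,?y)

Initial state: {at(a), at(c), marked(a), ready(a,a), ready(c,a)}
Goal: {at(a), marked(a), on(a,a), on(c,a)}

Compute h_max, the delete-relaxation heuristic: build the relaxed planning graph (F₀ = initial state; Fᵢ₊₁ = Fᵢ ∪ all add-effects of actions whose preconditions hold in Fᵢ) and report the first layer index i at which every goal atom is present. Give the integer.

F0 = init (5 atoms)
F1 = F0 ∪ {marked(c), on(a,a), on(c,c), on(e,e), ready(a,c), ready(a,e), ready(c,c), ready(c,e)}  (13 atoms)
F2 = F1 ∪ {on(a,c), on(c,a)}  (15 atoms)
goal ⊆ F2  ⇒  h_max = 2

2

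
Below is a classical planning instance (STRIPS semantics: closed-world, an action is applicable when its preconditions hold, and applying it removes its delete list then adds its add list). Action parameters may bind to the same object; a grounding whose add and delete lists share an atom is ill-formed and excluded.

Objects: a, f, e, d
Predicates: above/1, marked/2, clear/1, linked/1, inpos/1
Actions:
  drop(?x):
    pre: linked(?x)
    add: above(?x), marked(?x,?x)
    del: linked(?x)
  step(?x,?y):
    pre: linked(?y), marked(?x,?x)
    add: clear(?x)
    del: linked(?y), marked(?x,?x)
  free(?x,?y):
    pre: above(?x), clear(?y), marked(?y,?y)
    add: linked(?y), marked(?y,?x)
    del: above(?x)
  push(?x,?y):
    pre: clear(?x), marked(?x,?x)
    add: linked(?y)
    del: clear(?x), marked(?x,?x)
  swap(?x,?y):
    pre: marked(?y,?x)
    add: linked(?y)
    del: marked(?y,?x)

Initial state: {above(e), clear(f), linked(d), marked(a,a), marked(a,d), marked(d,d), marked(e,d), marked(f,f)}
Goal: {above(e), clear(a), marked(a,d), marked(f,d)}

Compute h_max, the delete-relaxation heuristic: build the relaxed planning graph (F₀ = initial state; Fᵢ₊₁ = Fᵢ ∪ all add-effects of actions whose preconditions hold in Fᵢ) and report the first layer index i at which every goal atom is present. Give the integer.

2

F0 = init (8 atoms)
F1 = F0 ∪ {above(d), clear(a), clear(d), linked(a), linked(e), linked(f), marked(f,e)}  (15 atoms)
F2 = F1 ∪ {above(a), above(f), marked(a,e), marked(d,e), marked(e,e), marked(f,d)}  (21 atoms)
goal ⊆ F2  ⇒  h_max = 2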